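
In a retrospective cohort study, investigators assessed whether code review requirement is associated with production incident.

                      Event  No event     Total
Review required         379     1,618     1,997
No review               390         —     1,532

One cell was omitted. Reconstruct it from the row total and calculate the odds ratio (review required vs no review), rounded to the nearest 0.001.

0.686

The missing cell is in the unexposed row: 1532 − 390 = 1142.
So a = 379, b = 1618, c = 390, d = 1142.
OR = (a·d)/(b·c) = (379 × 1142) / (1618 × 390) = 432818 / 631020 = 0.68590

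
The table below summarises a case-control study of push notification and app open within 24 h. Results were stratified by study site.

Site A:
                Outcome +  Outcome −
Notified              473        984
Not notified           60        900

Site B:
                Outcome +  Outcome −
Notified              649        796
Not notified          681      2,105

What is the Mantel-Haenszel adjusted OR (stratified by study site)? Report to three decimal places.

3.271

OR_MH = Σ(aᵢdᵢ/nᵢ) / Σ(bᵢcᵢ/nᵢ), where nᵢ is the stratum total.
Stratum 1 (Site A): n = 2417; a·d/n = 473·900/2417 = 176.1274; b·c/n = 984·60/2417 = 24.4270
Stratum 2 (Site B): n = 4231; a·d/n = 649·2105/4231 = 322.8894; b·c/n = 796·681/4231 = 128.1201
OR_MH = (176.1274 + 322.8894) / (24.4270 + 128.1201) = 499.0168 / 152.5470 = 3.27123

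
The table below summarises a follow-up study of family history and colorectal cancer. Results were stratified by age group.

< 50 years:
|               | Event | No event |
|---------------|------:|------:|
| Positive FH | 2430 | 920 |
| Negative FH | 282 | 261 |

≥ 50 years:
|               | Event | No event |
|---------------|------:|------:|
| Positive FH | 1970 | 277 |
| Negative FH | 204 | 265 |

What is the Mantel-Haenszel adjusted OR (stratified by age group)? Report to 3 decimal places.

OR_MH = Σ(aᵢdᵢ/nᵢ) / Σ(bᵢcᵢ/nᵢ), where nᵢ is the stratum total.
Stratum 1 (< 50 years): n = 3893; a·d/n = 2430·261/3893 = 162.9155; b·c/n = 920·282/3893 = 66.6427
Stratum 2 (≥ 50 years): n = 2716; a·d/n = 1970·265/2716 = 192.2128; b·c/n = 277·204/2716 = 20.8056
OR_MH = (162.9155 + 192.2128) / (66.6427 + 20.8056) = 355.1283 / 87.4483 = 4.06101

4.061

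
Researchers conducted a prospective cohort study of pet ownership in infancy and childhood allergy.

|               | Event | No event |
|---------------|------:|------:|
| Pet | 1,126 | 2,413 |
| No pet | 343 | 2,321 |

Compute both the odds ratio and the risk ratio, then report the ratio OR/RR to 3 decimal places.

1.278

Cells: a = 1126, b = 2413, c = 343, d = 2321.
OR = (1126·2321)/(2413·343) = 2613446/827659 = 3.15764
Risk in exposed = 1126/3539 = 0.31817; risk in unexposed = 343/2664 = 0.12875; RR = 2.47114
OR/RR = 3.15764 / 2.47114 = 1.27780
The outcome is not rare, so the OR lies further from 1 than the RR.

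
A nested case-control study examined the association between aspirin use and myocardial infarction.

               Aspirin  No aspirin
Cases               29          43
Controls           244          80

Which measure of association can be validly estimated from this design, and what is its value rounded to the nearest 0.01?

Reading the table with exposure as columns: a = 29 (Aspirin, case), b = 244 (Aspirin, non-case), c = 43 (No aspirin, case), d = 80.
This is a nested case-control study: participants were sampled on outcome status, so risks in the source population cannot be estimated directly — relative risk is not valid here. The odds ratio is the appropriate measure.
OR = (a·d)/(b·c) = (29 × 80) / (244 × 43) = 2320 / 10492 = 0.22112

0.22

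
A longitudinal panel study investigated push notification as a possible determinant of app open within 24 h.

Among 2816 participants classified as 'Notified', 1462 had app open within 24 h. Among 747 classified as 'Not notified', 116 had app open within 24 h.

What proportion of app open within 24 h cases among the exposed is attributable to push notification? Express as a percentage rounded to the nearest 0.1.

70.1

From the description: a = 1462, b = 1354, c = 116, d = 631.
Risk in exposed = 1462/2816 = 0.51918; risk in unexposed = 116/747 = 0.15529.
RR = 0.51918/0.15529 = 3.34332
AR% = (RR − 1)/RR × 100 = (3.34332 − 1)/3.34332 × 100 = 70.0896%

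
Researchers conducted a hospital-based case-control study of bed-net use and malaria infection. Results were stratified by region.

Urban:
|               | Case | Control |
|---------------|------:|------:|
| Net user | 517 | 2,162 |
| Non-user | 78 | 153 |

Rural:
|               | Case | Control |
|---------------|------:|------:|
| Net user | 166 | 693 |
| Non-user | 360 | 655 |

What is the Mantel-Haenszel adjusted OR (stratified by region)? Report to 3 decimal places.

OR_MH = Σ(aᵢdᵢ/nᵢ) / Σ(bᵢcᵢ/nᵢ), where nᵢ is the stratum total.
Stratum 1 (Urban): n = 2910; a·d/n = 517·153/2910 = 27.1825; b·c/n = 2162·78/2910 = 57.9505
Stratum 2 (Rural): n = 1874; a·d/n = 166·655/1874 = 58.0203; b·c/n = 693·360/1874 = 133.1270
OR_MH = (27.1825 + 58.0203) / (57.9505 + 133.1270) = 85.2028 / 191.0775 = 0.44591

0.446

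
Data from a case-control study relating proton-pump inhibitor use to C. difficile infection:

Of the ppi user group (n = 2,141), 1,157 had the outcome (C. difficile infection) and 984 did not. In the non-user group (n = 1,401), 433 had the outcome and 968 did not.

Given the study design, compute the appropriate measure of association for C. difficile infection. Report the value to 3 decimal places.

2.629

From the description: a = 1157, b = 984, c = 433, d = 968.
This is a case-control study: participants were sampled on outcome status, so risks in the source population cannot be estimated directly — relative risk is not valid here. The odds ratio is the appropriate measure.
OR = (a·d)/(b·c) = (1157 × 968) / (984 × 433) = 1119976 / 426072 = 2.62861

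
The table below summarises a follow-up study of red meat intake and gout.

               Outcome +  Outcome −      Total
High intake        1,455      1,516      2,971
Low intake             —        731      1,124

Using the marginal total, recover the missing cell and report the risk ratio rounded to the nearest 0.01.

1.40

The missing cell is in the unexposed row: 1124 − 731 = 393.
So a = 1455, b = 1516, c = 393, d = 731.
RR = [a/(a+b)] / [c/(c+d)] = (1455/2971) / (393/1124) = 0.48973/0.34964 = 1.40066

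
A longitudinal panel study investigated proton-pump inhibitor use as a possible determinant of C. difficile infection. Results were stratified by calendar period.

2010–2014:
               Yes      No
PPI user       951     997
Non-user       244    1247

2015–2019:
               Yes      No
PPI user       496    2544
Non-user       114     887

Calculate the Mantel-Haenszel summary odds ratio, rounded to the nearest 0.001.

3.184

OR_MH = Σ(aᵢdᵢ/nᵢ) / Σ(bᵢcᵢ/nᵢ), where nᵢ is the stratum total.
Stratum 1 (2010–2014): n = 3439; a·d/n = 951·1247/3439 = 344.8377; b·c/n = 997·244/3439 = 70.7380
Stratum 2 (2015–2019): n = 4041; a·d/n = 496·887/4041 = 108.8721; b·c/n = 2544·114/4041 = 71.7684
OR_MH = (344.8377 + 108.8721) / (70.7380 + 71.7684) = 453.7098 / 142.5064 = 3.18379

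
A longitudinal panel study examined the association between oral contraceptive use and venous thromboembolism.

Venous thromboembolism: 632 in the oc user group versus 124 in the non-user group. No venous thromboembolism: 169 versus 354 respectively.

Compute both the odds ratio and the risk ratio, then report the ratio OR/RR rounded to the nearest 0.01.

From the description: a = 632, b = 169, c = 124, d = 354.
OR = (632·354)/(169·124) = 223728/20956 = 10.67608
Risk in exposed = 632/801 = 0.78901; risk in unexposed = 124/478 = 0.25941; RR = 3.04152
OR/RR = 10.67608 / 3.04152 = 3.51011
The outcome is not rare, so the OR lies further from 1 than the RR.

3.51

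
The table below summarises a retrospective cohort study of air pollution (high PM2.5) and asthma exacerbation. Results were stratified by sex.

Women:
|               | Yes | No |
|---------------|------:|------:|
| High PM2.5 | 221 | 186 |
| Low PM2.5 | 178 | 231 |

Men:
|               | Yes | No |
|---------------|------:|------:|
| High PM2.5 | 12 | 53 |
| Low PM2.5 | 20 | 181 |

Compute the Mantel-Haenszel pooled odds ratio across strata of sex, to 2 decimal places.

1.59

OR_MH = Σ(aᵢdᵢ/nᵢ) / Σ(bᵢcᵢ/nᵢ), where nᵢ is the stratum total.
Stratum 1 (Women): n = 816; a·d/n = 221·231/816 = 62.5625; b·c/n = 186·178/816 = 40.5735
Stratum 2 (Men): n = 266; a·d/n = 12·181/266 = 8.1654; b·c/n = 53·20/266 = 3.9850
OR_MH = (62.5625 + 8.1654) / (40.5735 + 3.9850) = 70.7279 / 44.5585 = 1.58730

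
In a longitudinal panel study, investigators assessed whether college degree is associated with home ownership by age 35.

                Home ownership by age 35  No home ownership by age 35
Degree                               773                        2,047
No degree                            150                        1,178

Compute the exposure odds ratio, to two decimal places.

Cells: a = 773, b = 2047, c = 150, d = 1178.
OR = (a·d)/(b·c) = (773 × 1178) / (2047 × 150) = 910594 / 307050 = 2.96562
The odds of home ownership by age 35 are about 2.97 times as high in the degree group.

2.97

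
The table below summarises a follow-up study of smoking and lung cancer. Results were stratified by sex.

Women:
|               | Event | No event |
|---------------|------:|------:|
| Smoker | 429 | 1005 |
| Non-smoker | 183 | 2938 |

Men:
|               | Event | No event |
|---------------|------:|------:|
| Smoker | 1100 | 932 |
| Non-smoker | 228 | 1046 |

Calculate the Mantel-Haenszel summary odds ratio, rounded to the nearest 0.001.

OR_MH = Σ(aᵢdᵢ/nᵢ) / Σ(bᵢcᵢ/nᵢ), where nᵢ is the stratum total.
Stratum 1 (Women): n = 4555; a·d/n = 429·2938/4555 = 276.7074; b·c/n = 1005·183/4555 = 40.3765
Stratum 2 (Men): n = 3306; a·d/n = 1100·1046/3306 = 348.0339; b·c/n = 932·228/3306 = 64.2759
OR_MH = (276.7074 + 348.0339) / (40.3765 + 64.2759) = 624.7412 / 104.6524 = 5.96968

5.970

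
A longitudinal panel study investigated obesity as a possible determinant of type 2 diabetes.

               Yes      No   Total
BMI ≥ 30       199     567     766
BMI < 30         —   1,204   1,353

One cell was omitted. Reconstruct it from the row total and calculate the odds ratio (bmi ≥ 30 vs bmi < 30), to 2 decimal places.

The missing cell is in the unexposed row: 1353 − 1204 = 149.
So a = 199, b = 567, c = 149, d = 1204.
OR = (a·d)/(b·c) = (199 × 1204) / (567 × 149) = 239596 / 84483 = 2.83603

2.84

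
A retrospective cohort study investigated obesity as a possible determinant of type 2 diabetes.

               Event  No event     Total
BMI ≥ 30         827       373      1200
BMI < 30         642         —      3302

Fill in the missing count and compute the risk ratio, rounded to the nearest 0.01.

The missing cell is in the unexposed row: 3302 − 642 = 2660.
So a = 827, b = 373, c = 642, d = 2660.
RR = [a/(a+b)] / [c/(c+d)] = (827/1200) / (642/3302) = 0.68917/0.19443 = 3.54459

3.54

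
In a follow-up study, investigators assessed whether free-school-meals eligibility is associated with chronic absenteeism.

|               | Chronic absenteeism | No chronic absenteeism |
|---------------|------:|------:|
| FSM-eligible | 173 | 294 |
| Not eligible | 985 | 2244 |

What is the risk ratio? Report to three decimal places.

Cells: a = 173, b = 294, c = 985, d = 2244.
Risk in exposed = 173/467 = 0.37045; risk in unexposed = 985/3229 = 0.30505.
RR = 0.37045 / 0.30505 = 1.21440
The risk among the exposed is 1.21 times that among the unexposed.

1.214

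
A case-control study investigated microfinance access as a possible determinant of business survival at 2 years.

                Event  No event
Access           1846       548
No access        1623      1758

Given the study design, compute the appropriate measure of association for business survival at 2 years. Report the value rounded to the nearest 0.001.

3.649

Cells: a = 1846, b = 548, c = 1623, d = 1758.
This is a case-control study: participants were sampled on outcome status, so risks in the source population cannot be estimated directly — relative risk is not valid here. The odds ratio is the appropriate measure.
OR = (a·d)/(b·c) = (1846 × 1758) / (548 × 1623) = 3245268 / 889404 = 3.64881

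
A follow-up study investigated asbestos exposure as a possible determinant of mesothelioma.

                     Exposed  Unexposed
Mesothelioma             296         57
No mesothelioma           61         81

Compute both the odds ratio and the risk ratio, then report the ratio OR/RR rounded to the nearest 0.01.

Reading the table with exposure as columns: a = 296 (Exposed, case), b = 61 (Exposed, non-case), c = 57 (Unexposed, case), d = 81.
OR = (296·81)/(61·57) = 23976/3477 = 6.89560
Risk in exposed = 296/357 = 0.82913; risk in unexposed = 57/138 = 0.41304; RR = 2.00737
OR/RR = 6.89560 / 2.00737 = 3.43514
The outcome is not rare, so the OR lies further from 1 than the RR.

3.44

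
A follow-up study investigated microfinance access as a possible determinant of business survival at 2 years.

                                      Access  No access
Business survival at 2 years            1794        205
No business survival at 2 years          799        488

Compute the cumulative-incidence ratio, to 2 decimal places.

Reading the table with exposure as columns: a = 1794 (Access, case), b = 799 (Access, non-case), c = 205 (No access, case), d = 488.
Risk in exposed = 1794/2593 = 0.69186; risk in unexposed = 205/693 = 0.29582.
RR = 0.69186 / 0.29582 = 2.33883
The risk among the exposed is 2.34 times that among the unexposed.

2.34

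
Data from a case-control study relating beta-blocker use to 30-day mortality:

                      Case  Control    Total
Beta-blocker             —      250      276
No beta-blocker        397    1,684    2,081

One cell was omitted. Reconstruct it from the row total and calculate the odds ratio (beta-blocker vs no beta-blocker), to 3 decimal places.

The missing cell is in the exposed row: 276 − 250 = 26.
So a = 26, b = 250, c = 397, d = 1684.
OR = (a·d)/(b·c) = (26 × 1684) / (250 × 397) = 43784 / 99250 = 0.44115

0.441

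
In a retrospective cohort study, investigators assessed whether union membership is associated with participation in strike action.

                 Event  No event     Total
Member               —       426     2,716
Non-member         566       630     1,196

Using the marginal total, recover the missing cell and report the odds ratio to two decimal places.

5.98

The missing cell is in the exposed row: 2716 − 426 = 2290.
So a = 2290, b = 426, c = 566, d = 630.
OR = (a·d)/(b·c) = (2290 × 630) / (426 × 566) = 1442700 / 241116 = 5.98343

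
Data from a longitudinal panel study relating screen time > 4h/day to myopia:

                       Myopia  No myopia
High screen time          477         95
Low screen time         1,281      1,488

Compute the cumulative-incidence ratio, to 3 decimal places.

1.803

Cells: a = 477, b = 95, c = 1281, d = 1488.
Risk in exposed = 477/572 = 0.83392; risk in unexposed = 1281/2769 = 0.46262.
RR = 0.83392 / 0.46262 = 1.80259
The risk among the exposed is 1.80 times that among the unexposed.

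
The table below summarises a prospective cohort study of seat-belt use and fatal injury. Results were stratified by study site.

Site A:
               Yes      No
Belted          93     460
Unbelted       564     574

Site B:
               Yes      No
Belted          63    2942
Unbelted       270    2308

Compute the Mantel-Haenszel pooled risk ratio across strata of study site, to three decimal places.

RR_MH = Σ(aᵢ·n₀ᵢ/nᵢ) / Σ(cᵢ·n₁ᵢ/nᵢ), with n₁ᵢ = aᵢ+bᵢ (exposed), n₀ᵢ = cᵢ+dᵢ (unexposed), nᵢ = n₁ᵢ+n₀ᵢ.
Stratum 1 (Site A): n₁ = 553, n₀ = 1138, n = 1691; a·n₀/n = 93·1138/1691 = 62.5866; c·n₁/n = 564·553/1691 = 184.4423
Stratum 2 (Site B): n₁ = 3005, n₀ = 2578, n = 5583; a·n₀/n = 63·2578/5583 = 29.0908; c·n₁/n = 270·3005/5583 = 145.3251
RR_MH = (62.5866 + 29.0908) / (184.4423 + 145.3251) = 91.6774 / 329.7674 = 0.27801

0.278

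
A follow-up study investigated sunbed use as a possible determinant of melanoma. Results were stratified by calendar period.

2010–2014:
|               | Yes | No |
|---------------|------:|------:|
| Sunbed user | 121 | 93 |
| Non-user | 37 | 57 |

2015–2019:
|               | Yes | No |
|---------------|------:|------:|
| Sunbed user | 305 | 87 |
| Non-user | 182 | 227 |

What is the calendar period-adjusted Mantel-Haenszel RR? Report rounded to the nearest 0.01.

RR_MH = Σ(aᵢ·n₀ᵢ/nᵢ) / Σ(cᵢ·n₁ᵢ/nᵢ), with n₁ᵢ = aᵢ+bᵢ (exposed), n₀ᵢ = cᵢ+dᵢ (unexposed), nᵢ = n₁ᵢ+n₀ᵢ.
Stratum 1 (2010–2014): n₁ = 214, n₀ = 94, n = 308; a·n₀/n = 121·94/308 = 36.9286; c·n₁/n = 37·214/308 = 25.7078
Stratum 2 (2015–2019): n₁ = 392, n₀ = 409, n = 801; a·n₀/n = 305·409/801 = 155.7366; c·n₁/n = 182·392/801 = 89.0687
RR_MH = (36.9286 + 155.7366) / (25.7078 + 89.0687) = 192.6652 / 114.7765 = 1.67861

1.68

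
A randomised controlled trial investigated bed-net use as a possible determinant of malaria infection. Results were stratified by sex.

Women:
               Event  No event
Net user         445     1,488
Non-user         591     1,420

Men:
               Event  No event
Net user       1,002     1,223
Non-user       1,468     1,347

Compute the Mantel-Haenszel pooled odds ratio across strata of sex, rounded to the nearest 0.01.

0.74

OR_MH = Σ(aᵢdᵢ/nᵢ) / Σ(bᵢcᵢ/nᵢ), where nᵢ is the stratum total.
Stratum 1 (Women): n = 3944; a·d/n = 445·1420/3944 = 160.2181; b·c/n = 1488·591/3944 = 222.9736
Stratum 2 (Men): n = 5040; a·d/n = 1002·1347/5040 = 267.7964; b·c/n = 1223·1468/5040 = 356.2230
OR_MH = (160.2181 + 267.7964) / (222.9736 + 356.2230) = 428.0145 / 579.1966 = 0.73898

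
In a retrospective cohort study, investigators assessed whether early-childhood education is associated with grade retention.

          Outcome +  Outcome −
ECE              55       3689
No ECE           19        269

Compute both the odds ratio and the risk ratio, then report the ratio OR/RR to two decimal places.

0.95

Cells: a = 55, b = 3689, c = 19, d = 269.
OR = (55·269)/(3689·19) = 14795/70091 = 0.21108
Risk in exposed = 55/3744 = 0.01469; risk in unexposed = 19/288 = 0.06597; RR = 0.22267
OR/RR = 0.21108 / 0.22267 = 0.94795
The outcome is rare in both groups, so OR ≈ RR (ratio near 1).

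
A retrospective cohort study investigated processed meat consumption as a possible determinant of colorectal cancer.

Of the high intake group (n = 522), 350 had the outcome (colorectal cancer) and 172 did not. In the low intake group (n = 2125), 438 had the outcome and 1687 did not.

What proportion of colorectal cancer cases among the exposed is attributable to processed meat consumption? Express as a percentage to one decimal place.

From the description: a = 350, b = 172, c = 438, d = 1687.
Risk in exposed = 350/522 = 0.67050; risk in unexposed = 438/2125 = 0.20612.
RR = 0.67050/0.20612 = 3.25299
AR% = (RR − 1)/RR × 100 = (3.25299 − 1)/3.25299 × 100 = 69.2590%

69.3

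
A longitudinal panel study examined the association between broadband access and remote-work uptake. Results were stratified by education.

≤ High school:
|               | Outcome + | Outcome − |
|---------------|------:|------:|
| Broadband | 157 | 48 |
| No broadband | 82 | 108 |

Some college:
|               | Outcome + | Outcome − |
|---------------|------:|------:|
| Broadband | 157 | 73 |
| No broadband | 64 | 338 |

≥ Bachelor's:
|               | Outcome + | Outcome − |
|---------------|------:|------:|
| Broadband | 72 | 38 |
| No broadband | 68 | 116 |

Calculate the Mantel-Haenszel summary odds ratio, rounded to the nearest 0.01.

5.94

OR_MH = Σ(aᵢdᵢ/nᵢ) / Σ(bᵢcᵢ/nᵢ), where nᵢ is the stratum total.
Stratum 1 (≤ High school): n = 395; a·d/n = 157·108/395 = 42.9266; b·c/n = 48·82/395 = 9.9646
Stratum 2 (Some college): n = 632; a·d/n = 157·338/632 = 83.9652; b·c/n = 73·64/632 = 7.3924
Stratum 3 (≥ Bachelor's): n = 294; a·d/n = 72·116/294 = 28.4082; b·c/n = 38·68/294 = 8.7891
OR_MH = (42.9266 + 83.9652 + 28.4082) / (9.9646 + 7.3924 + 8.7891) = 155.2999 / 26.1461 = 5.93970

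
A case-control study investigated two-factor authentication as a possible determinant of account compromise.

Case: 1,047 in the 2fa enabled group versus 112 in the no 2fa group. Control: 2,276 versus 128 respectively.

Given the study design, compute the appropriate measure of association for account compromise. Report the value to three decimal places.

From the description: a = 1047, b = 2276, c = 112, d = 128.
This is a case-control study: participants were sampled on outcome status, so risks in the source population cannot be estimated directly — relative risk is not valid here. The odds ratio is the appropriate measure.
OR = (a·d)/(b·c) = (1047 × 128) / (2276 × 112) = 134016 / 254912 = 0.52573

0.526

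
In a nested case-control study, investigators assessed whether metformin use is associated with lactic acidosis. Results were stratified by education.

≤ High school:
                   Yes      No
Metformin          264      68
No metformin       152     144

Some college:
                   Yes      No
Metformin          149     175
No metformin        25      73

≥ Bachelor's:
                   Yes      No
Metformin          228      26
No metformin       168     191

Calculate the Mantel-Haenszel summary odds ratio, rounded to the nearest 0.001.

OR_MH = Σ(aᵢdᵢ/nᵢ) / Σ(bᵢcᵢ/nᵢ), where nᵢ is the stratum total.
Stratum 1 (≤ High school): n = 628; a·d/n = 264·144/628 = 60.5350; b·c/n = 68·152/628 = 16.4586
Stratum 2 (Some college): n = 422; a·d/n = 149·73/422 = 25.7749; b·c/n = 175·25/422 = 10.3673
Stratum 3 (≥ Bachelor's): n = 613; a·d/n = 228·191/613 = 71.0408; b·c/n = 26·168/613 = 7.1256
OR_MH = (60.5350 + 25.7749 + 71.0408) / (16.4586 + 10.3673 + 7.1256) = 157.3507 / 33.9515 = 4.63457

4.635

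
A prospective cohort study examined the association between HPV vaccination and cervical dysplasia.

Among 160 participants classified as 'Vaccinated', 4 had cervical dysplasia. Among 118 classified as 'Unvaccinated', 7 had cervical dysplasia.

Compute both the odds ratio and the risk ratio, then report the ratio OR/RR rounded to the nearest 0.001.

0.965

From the description: a = 4, b = 156, c = 7, d = 111.
OR = (4·111)/(156·7) = 444/1092 = 0.40659
Risk in exposed = 4/160 = 0.02500; risk in unexposed = 7/118 = 0.05932; RR = 0.42143
OR/RR = 0.40659 / 0.42143 = 0.96480
The outcome is rare in both groups, so OR ≈ RR (ratio near 1).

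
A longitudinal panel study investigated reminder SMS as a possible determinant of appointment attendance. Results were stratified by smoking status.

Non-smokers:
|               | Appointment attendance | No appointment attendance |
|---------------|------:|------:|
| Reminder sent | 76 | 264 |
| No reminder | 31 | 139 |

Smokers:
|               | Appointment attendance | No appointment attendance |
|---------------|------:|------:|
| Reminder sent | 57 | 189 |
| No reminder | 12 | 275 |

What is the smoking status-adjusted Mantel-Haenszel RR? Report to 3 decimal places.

2.138

RR_MH = Σ(aᵢ·n₀ᵢ/nᵢ) / Σ(cᵢ·n₁ᵢ/nᵢ), with n₁ᵢ = aᵢ+bᵢ (exposed), n₀ᵢ = cᵢ+dᵢ (unexposed), nᵢ = n₁ᵢ+n₀ᵢ.
Stratum 1 (Non-smokers): n₁ = 340, n₀ = 170, n = 510; a·n₀/n = 76·170/510 = 25.3333; c·n₁/n = 31·340/510 = 20.6667
Stratum 2 (Smokers): n₁ = 246, n₀ = 287, n = 533; a·n₀/n = 57·287/533 = 30.6923; c·n₁/n = 12·246/533 = 5.5385
RR_MH = (25.3333 + 30.6923) / (20.6667 + 5.5385) = 56.0256 / 26.2051 = 2.13796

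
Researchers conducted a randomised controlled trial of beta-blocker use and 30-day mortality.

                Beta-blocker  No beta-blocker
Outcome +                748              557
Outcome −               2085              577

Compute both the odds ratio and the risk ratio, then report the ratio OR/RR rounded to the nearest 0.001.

0.691

Reading the table with exposure as columns: a = 748 (Beta-blocker, case), b = 2085 (Beta-blocker, non-case), c = 557 (No beta-blocker, case), d = 577.
OR = (748·577)/(2085·557) = 431596/1161345 = 0.37163
Risk in exposed = 748/2833 = 0.26403; risk in unexposed = 557/1134 = 0.49118; RR = 0.53754
OR/RR = 0.37163 / 0.53754 = 0.69136
The outcome is not rare, so the OR lies further from 1 than the RR.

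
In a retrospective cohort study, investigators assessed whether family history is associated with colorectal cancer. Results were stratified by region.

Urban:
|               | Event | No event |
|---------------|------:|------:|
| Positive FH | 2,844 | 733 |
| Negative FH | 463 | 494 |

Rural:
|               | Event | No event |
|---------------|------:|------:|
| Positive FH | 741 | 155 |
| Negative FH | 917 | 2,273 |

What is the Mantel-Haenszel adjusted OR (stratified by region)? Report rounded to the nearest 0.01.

6.59

OR_MH = Σ(aᵢdᵢ/nᵢ) / Σ(bᵢcᵢ/nᵢ), where nᵢ is the stratum total.
Stratum 1 (Urban): n = 4534; a·d/n = 2844·494/4534 = 309.8668; b·c/n = 733·463/4534 = 74.8520
Stratum 2 (Rural): n = 4086; a·d/n = 741·2273/4086 = 412.2107; b·c/n = 155·917/4086 = 34.7859
OR_MH = (309.8668 + 412.2107) / (74.8520 + 34.7859) = 722.0775 / 109.6379 = 6.58602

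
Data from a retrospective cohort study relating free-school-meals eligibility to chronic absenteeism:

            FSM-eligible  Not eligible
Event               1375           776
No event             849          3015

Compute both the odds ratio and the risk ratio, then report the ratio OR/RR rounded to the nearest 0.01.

Reading the table with exposure as columns: a = 1375 (FSM-eligible, case), b = 849 (FSM-eligible, non-case), c = 776 (Not eligible, case), d = 3015.
OR = (1375·3015)/(849·776) = 4145625/658824 = 6.29246
Risk in exposed = 1375/2224 = 0.61826; risk in unexposed = 776/3791 = 0.20470; RR = 3.02037
OR/RR = 6.29246 / 3.02037 = 2.08334
The outcome is not rare, so the OR lies further from 1 than the RR.

2.08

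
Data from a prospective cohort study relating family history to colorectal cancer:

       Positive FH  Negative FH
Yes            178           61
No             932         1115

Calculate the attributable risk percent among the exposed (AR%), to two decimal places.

Reading the table with exposure as columns: a = 178 (Positive FH, case), b = 932 (Positive FH, non-case), c = 61 (Negative FH, case), d = 1115.
Risk in exposed = 178/1110 = 0.16036; risk in unexposed = 61/1176 = 0.05187.
RR = 0.16036/0.05187 = 3.09154
AR% = (RR − 1)/RR × 100 = (3.09154 − 1)/3.09154 × 100 = 67.6536%

67.65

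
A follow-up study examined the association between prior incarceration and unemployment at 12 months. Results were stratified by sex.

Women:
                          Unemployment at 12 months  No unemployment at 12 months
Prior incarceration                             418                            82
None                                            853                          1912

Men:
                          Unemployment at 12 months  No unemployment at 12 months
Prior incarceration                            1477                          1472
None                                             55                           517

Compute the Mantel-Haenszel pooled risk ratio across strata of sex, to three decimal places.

RR_MH = Σ(aᵢ·n₀ᵢ/nᵢ) / Σ(cᵢ·n₁ᵢ/nᵢ), with n₁ᵢ = aᵢ+bᵢ (exposed), n₀ᵢ = cᵢ+dᵢ (unexposed), nᵢ = n₁ᵢ+n₀ᵢ.
Stratum 1 (Women): n₁ = 500, n₀ = 2765, n = 3265; a·n₀/n = 418·2765/3265 = 353.9877; c·n₁/n = 853·500/3265 = 130.6279
Stratum 2 (Men): n₁ = 2949, n₀ = 572, n = 3521; a·n₀/n = 1477·572/3521 = 239.9443; c·n₁/n = 55·2949/3521 = 46.0650
RR_MH = (353.9877 + 239.9443) / (130.6279 + 46.0650) = 593.9321 / 176.6929 = 3.36138

3.361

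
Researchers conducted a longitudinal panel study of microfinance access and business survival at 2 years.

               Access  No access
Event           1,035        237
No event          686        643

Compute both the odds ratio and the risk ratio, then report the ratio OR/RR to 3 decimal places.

1.833

Reading the table with exposure as columns: a = 1035 (Access, case), b = 686 (Access, non-case), c = 237 (No access, case), d = 643.
OR = (1035·643)/(686·237) = 665505/162582 = 4.09335
Risk in exposed = 1035/1721 = 0.60139; risk in unexposed = 237/880 = 0.26932; RR = 2.23303
OR/RR = 4.09335 / 2.23303 = 1.83310
The outcome is not rare, so the OR lies further from 1 than the RR.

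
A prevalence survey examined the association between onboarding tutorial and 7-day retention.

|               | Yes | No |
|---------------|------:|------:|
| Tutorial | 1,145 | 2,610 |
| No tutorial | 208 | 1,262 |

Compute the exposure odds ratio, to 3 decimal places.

Cells: a = 1145, b = 2610, c = 208, d = 1262.
OR = (a·d)/(b·c) = (1145 × 1262) / (2610 × 208) = 1444990 / 542880 = 2.66171
The odds of 7-day retention are about 2.66 times as high in the tutorial group.

2.662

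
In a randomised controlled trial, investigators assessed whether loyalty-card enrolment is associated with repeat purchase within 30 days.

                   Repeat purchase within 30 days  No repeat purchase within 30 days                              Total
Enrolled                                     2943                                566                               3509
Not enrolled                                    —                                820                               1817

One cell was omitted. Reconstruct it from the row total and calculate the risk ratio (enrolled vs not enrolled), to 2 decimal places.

1.53

The missing cell is in the unexposed row: 1817 − 820 = 997.
So a = 2943, b = 566, c = 997, d = 820.
RR = [a/(a+b)] / [c/(c+d)] = (2943/3509) / (997/1817) = 0.83870/0.54871 = 1.52850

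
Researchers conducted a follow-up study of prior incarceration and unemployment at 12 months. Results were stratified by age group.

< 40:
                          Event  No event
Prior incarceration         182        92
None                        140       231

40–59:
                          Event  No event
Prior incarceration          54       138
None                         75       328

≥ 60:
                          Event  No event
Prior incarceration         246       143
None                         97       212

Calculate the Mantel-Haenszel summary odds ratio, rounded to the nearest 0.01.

OR_MH = Σ(aᵢdᵢ/nᵢ) / Σ(bᵢcᵢ/nᵢ), where nᵢ is the stratum total.
Stratum 1 (< 40): n = 645; a·d/n = 182·231/645 = 65.1814; b·c/n = 92·140/645 = 19.9690
Stratum 2 (40–59): n = 595; a·d/n = 54·328/595 = 29.7681; b·c/n = 138·75/595 = 17.3950
Stratum 3 (≥ 60): n = 698; a·d/n = 246·212/698 = 74.7163; b·c/n = 143·97/698 = 19.8725
OR_MH = (65.1814 + 29.7681 + 74.7163) / (19.9690 + 17.3950 + 19.8725) = 169.6658 / 57.2364 = 2.96430

2.96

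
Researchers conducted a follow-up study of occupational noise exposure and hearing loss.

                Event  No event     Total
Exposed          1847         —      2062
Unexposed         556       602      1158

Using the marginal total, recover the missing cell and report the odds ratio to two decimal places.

9.30

The missing cell is in the exposed row: 2062 − 1847 = 215.
So a = 1847, b = 215, c = 556, d = 602.
OR = (a·d)/(b·c) = (1847 × 602) / (215 × 556) = 1111894 / 119540 = 9.30144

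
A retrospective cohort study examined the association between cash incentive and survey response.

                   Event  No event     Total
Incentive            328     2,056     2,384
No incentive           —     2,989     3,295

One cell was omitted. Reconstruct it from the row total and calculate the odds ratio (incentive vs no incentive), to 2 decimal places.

The missing cell is in the unexposed row: 3295 − 2989 = 306.
So a = 328, b = 2056, c = 306, d = 2989.
OR = (a·d)/(b·c) = (328 × 2989) / (2056 × 306) = 980392 / 629136 = 1.55831

1.56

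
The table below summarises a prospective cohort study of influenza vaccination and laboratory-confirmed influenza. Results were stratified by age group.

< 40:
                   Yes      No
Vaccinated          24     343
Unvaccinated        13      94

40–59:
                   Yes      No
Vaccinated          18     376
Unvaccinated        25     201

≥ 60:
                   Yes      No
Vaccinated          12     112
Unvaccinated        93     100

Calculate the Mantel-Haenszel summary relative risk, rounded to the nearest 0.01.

0.31

RR_MH = Σ(aᵢ·n₀ᵢ/nᵢ) / Σ(cᵢ·n₁ᵢ/nᵢ), with n₁ᵢ = aᵢ+bᵢ (exposed), n₀ᵢ = cᵢ+dᵢ (unexposed), nᵢ = n₁ᵢ+n₀ᵢ.
Stratum 1 (< 40): n₁ = 367, n₀ = 107, n = 474; a·n₀/n = 24·107/474 = 5.4177; c·n₁/n = 13·367/474 = 10.0654
Stratum 2 (40–59): n₁ = 394, n₀ = 226, n = 620; a·n₀/n = 18·226/620 = 6.5613; c·n₁/n = 25·394/620 = 15.8871
Stratum 3 (≥ 60): n₁ = 124, n₀ = 193, n = 317; a·n₀/n = 12·193/317 = 7.3060; c·n₁/n = 93·124/317 = 36.3785
RR_MH = (5.4177 + 6.5613 + 7.3060) / (10.0654 + 15.8871 + 36.3785) = 19.2850 / 62.3310 = 0.30940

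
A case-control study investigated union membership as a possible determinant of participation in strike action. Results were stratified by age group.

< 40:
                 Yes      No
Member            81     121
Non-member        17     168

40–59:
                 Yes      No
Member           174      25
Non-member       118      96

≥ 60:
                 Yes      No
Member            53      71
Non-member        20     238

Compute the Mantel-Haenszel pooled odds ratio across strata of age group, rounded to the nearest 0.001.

OR_MH = Σ(aᵢdᵢ/nᵢ) / Σ(bᵢcᵢ/nᵢ), where nᵢ is the stratum total.
Stratum 1 (< 40): n = 387; a·d/n = 81·168/387 = 35.1628; b·c/n = 121·17/387 = 5.3152
Stratum 2 (40–59): n = 413; a·d/n = 174·96/413 = 40.4455; b·c/n = 25·118/413 = 7.1429
Stratum 3 (≥ 60): n = 382; a·d/n = 53·238/382 = 33.0209; b·c/n = 71·20/382 = 3.7173
OR_MH = (35.1628 + 40.4455 + 33.0209) / (5.3152 + 7.1429 + 3.7173) = 108.6293 / 16.1754 = 6.71572

6.716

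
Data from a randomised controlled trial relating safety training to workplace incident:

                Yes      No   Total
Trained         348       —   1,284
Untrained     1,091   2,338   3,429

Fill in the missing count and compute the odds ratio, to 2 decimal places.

The missing cell is in the exposed row: 1284 − 348 = 936.
So a = 348, b = 936, c = 1091, d = 2338.
OR = (a·d)/(b·c) = (348 × 2338) / (936 × 1091) = 813624 / 1021176 = 0.79675

0.80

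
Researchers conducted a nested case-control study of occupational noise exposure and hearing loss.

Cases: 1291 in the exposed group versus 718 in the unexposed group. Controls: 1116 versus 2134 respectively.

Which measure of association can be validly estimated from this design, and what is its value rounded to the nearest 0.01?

From the description: a = 1291, b = 1116, c = 718, d = 2134.
This is a nested case-control study: participants were sampled on outcome status, so risks in the source population cannot be estimated directly — relative risk is not valid here. The odds ratio is the appropriate measure.
OR = (a·d)/(b·c) = (1291 × 2134) / (1116 × 718) = 2754994 / 801288 = 3.43821

3.44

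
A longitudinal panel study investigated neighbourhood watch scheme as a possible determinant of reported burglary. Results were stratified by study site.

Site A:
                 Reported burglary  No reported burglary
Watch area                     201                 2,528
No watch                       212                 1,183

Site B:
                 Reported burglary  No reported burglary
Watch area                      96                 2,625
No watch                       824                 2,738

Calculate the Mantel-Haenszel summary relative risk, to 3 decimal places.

RR_MH = Σ(aᵢ·n₀ᵢ/nᵢ) / Σ(cᵢ·n₁ᵢ/nᵢ), with n₁ᵢ = aᵢ+bᵢ (exposed), n₀ᵢ = cᵢ+dᵢ (unexposed), nᵢ = n₁ᵢ+n₀ᵢ.
Stratum 1 (Site A): n₁ = 2729, n₀ = 1395, n = 4124; a·n₀/n = 201·1395/4124 = 67.9910; c·n₁/n = 212·2729/4124 = 140.2881
Stratum 2 (Site B): n₁ = 2721, n₀ = 3562, n = 6283; a·n₀/n = 96·3562/6283 = 54.4250; c·n₁/n = 824·2721/6283 = 356.8525
RR_MH = (67.9910 + 54.4250) / (140.2881 + 356.8525) = 122.4160 / 497.1405 = 0.24624

0.246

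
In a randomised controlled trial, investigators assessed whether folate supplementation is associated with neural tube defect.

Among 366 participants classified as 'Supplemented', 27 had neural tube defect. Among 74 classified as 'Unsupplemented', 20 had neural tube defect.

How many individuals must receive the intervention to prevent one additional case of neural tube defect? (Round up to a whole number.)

Risk in treated group = 27/366 = 0.07377; risk in control = 20/74 = 0.27027.
Absolute risk reduction = 0.27027 − 0.07377 = 0.19650
NNT = 1 / ARR = 1 / 0.19650 = 5.089 → round up → 6

6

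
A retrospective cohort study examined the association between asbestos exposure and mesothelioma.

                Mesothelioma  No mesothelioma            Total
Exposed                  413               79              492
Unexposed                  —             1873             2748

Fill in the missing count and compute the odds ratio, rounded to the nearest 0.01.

The missing cell is in the unexposed row: 2748 − 1873 = 875.
So a = 413, b = 79, c = 875, d = 1873.
OR = (a·d)/(b·c) = (413 × 1873) / (79 × 875) = 773549 / 69125 = 11.19058

11.19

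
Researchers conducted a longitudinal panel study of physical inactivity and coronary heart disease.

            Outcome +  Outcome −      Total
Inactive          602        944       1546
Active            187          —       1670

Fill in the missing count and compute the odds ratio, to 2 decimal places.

The missing cell is in the unexposed row: 1670 − 187 = 1483.
So a = 602, b = 944, c = 187, d = 1483.
OR = (a·d)/(b·c) = (602 × 1483) / (944 × 187) = 892766 / 176528 = 5.05736

5.06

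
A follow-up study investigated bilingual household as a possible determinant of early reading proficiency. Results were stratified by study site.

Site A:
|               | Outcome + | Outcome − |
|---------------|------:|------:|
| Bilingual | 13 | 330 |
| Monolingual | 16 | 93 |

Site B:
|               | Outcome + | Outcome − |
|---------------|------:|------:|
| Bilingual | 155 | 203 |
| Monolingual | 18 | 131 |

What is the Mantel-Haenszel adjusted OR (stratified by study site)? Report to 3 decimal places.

2.262

OR_MH = Σ(aᵢdᵢ/nᵢ) / Σ(bᵢcᵢ/nᵢ), where nᵢ is the stratum total.
Stratum 1 (Site A): n = 452; a·d/n = 13·93/452 = 2.6748; b·c/n = 330·16/452 = 11.6814
Stratum 2 (Site B): n = 507; a·d/n = 155·131/507 = 40.0493; b·c/n = 203·18/507 = 7.2071
OR_MH = (2.6748 + 40.0493) / (11.6814 + 7.2071) = 42.7241 / 18.8885 = 2.26191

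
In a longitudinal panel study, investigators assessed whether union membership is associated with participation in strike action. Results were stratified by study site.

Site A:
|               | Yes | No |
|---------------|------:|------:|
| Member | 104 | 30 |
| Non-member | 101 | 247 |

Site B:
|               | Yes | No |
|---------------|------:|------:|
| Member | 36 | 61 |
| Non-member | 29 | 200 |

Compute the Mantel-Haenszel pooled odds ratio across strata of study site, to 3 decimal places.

6.436

OR_MH = Σ(aᵢdᵢ/nᵢ) / Σ(bᵢcᵢ/nᵢ), where nᵢ is the stratum total.
Stratum 1 (Site A): n = 482; a·d/n = 104·247/482 = 53.2946; b·c/n = 30·101/482 = 6.2863
Stratum 2 (Site B): n = 326; a·d/n = 36·200/326 = 22.0859; b·c/n = 61·29/326 = 5.4264
OR_MH = (53.2946 + 22.0859) / (6.2863 + 5.4264) = 75.3805 / 11.7127 = 6.43580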